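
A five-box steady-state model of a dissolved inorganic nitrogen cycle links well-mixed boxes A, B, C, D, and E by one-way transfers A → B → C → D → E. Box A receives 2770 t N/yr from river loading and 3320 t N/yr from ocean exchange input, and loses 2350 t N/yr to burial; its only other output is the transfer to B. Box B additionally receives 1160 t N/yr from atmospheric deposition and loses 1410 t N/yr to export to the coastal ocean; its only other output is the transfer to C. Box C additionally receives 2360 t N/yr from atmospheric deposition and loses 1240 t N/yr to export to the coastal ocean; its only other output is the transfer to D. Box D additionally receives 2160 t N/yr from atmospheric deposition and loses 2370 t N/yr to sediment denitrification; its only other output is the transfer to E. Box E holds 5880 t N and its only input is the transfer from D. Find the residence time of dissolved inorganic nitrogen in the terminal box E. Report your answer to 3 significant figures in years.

1.34 yr

Box A: F(A→B) = (2770 + 3320) − 2350 = 3740.0 t N/yr.
Box B: F(B→C) = (3740.0 + 1160) − 1410 = 3490.0 t N/yr.
Box C: F(C→D) = (3490.0 + 2360) − 1240 = 4610.0 t N/yr.
Box D: F(D→E) = (4610.0 + 2160) − 2370 = 4400.0 t N/yr.
Box E throughput = its input = 4400.0 t N/yr; τ = 5880 / 4400.0 = 1.336 yr.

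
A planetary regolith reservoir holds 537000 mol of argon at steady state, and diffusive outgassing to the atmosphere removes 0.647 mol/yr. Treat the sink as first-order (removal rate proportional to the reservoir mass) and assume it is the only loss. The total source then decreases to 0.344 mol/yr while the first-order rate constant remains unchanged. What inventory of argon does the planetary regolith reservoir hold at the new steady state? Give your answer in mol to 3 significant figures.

Rate constant k = F/M = 0.647 / 537000 = 1.205×10^-6 yr⁻¹.
At the new steady state, source = k·M_new ⇒ M_new = 0.344 / 1.205×10^-6 = 285500 mol.
(Equivalently M_new = M × F_new/F_old = 537000 × 0.344/0.647.)

286000 mol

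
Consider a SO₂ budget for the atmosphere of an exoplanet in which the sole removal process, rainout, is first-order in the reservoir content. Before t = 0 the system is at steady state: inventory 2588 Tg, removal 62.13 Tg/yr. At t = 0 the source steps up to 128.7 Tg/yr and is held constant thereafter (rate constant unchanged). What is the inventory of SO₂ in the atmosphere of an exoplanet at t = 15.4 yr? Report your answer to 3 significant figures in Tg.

3450 Tg

Residence time τ = M₀/F₀ = 41.65 yr. The eventual steady state is M_∞ = M₀·(F₁/F₀) = 2588 × 128.7/62.13 = 5360.9 Tg.
The anomaly ΔM(t) = M(t) − M_∞ decays as ΔM₀·e^(−t/τ) with ΔM₀ = 2588 − 5360.9 = −2773 Tg.
At t = 15.4 yr, e^(−t/τ) = e^(−0.3697) = 0.6909, so ΔM = −1916 Tg and M = 5360.9 − 1916 = 3445.0 Tg.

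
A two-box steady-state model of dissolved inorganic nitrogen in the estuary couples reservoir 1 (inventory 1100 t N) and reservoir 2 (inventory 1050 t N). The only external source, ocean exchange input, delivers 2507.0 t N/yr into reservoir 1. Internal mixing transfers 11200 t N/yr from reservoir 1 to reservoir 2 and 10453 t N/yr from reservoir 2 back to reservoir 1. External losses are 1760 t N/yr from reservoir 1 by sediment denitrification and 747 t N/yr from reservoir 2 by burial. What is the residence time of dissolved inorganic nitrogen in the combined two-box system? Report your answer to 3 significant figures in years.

0.858 yr

Residence time in the combined system uses the total inventory and the total *external* removal — internal exchanges between the two boxes cancel.
M_total = 1100 + 1050 = 2150.0 t N.
ΣF_external_out = 1760 + 747 = 2507.0 t N/yr.
τ = M_total / ΣF_ext = 2150.0 / 2507.0 = 0.8576 yr.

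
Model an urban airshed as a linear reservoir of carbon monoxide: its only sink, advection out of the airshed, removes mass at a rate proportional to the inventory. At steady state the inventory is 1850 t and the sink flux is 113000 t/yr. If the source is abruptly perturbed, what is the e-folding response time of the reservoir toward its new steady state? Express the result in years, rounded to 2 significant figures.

0.016 yr

For a linear reservoir the response time equals the residence time τ = M/F.
τ = 1850 / 113000 = 0.01637 yr.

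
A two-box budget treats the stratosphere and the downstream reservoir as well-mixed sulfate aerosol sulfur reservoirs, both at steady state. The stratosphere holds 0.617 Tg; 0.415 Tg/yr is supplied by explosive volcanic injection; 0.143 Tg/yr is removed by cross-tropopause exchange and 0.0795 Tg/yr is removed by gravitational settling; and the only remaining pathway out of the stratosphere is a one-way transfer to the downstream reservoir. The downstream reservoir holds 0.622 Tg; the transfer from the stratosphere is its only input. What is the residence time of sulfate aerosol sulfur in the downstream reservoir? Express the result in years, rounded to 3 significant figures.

3.23 yr

Balance the stratosphere: ΣF_in = 0.41500 Tg/yr.
Transfer to the downstream reservoir = ΣF_in − (0.143 + 0.0795) = 0.19250 Tg/yr.
At steady state the output of the downstream reservoir equals its input, 0.19250 Tg/yr.
τ = M / F = 0.622 / 0.19250 = 3.231 yr.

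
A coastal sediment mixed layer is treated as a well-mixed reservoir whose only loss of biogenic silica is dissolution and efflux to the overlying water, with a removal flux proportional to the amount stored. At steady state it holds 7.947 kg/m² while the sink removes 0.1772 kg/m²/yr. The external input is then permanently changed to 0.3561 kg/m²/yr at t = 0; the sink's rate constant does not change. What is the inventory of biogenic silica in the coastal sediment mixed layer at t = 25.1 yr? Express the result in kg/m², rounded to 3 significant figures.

Residence time τ = M₀/F₀ = 44.85 yr. The eventual steady state is M_∞ = M₀·(F₁/F₀) = 7.947 × 0.3561/0.1772 = 15.970 kg/m².
The anomaly ΔM(t) = M(t) − M_∞ decays as ΔM₀·e^(−t/τ) with ΔM₀ = 7.947 − 15.970 = −8.023 kg/m².
At t = 25.1 yr, e^(−t/τ) = e^(−0.5597) = 0.5714, so ΔM = −4.584 kg/m² and M = 15.970 − 4.584 = 11.386 kg/m².

11.4 kg/m²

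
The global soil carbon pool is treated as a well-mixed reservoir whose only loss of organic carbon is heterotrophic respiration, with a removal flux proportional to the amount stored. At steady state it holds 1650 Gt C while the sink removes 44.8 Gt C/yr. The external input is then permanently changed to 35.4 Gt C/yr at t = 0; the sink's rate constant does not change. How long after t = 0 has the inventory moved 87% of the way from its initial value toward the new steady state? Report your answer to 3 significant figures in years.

τ = M₀/F₀ = 1650/44.8 = 36.83 yr.
The remaining gap fraction is e^(−t/τ); 87% covered ⇒ e^(−t/τ) = 0.130.
t = −τ ln(0.130) = 36.83 × 2.040 = 75.14 yr.

75.1 yr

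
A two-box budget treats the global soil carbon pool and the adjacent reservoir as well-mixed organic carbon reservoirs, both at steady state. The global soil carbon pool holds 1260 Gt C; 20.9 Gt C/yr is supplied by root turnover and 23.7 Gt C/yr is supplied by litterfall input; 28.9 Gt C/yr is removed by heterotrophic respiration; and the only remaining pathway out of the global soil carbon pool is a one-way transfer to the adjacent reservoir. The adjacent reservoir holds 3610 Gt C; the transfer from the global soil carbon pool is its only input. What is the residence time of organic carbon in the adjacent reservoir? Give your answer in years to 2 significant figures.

Balance the global soil carbon pool: ΣF_in = 20.9 + 23.7 = 44.600 Gt C/yr.
Transfer to the adjacent reservoir = ΣF_in − (28.9) = 15.700 Gt C/yr.
At steady state the output of the adjacent reservoir equals its input, 15.700 Gt C/yr.
τ = M / F = 3610 / 15.700 = 229.9 yr.

230 yr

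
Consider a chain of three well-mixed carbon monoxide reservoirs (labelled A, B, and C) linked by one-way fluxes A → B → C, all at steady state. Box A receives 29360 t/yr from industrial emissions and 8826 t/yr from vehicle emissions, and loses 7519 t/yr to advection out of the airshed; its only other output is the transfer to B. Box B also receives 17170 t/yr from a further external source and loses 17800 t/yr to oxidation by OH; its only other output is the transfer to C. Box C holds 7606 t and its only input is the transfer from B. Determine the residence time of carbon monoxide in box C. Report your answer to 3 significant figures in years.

Box A: F(A→B) = (29360 + 8826) − 7519 = 30667 t/yr.
Box B: F(B→C) = (30667 + 17170) − 17800 = 30037 t/yr.
Box C throughput = its input = 30037 t/yr; τ = 7606 / 30037 = 0.2532 yr.

0.253 yr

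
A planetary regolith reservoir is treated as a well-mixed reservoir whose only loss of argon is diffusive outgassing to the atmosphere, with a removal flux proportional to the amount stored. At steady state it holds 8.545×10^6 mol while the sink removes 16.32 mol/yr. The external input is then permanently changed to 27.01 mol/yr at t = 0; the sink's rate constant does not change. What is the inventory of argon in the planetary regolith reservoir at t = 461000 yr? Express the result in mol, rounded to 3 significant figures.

τ = M₀/F₀ = 8.545×10^6/16.32 = 523600 yr; rate constant k = 1/τ.
New steady state M_∞ = F₁/k = F₁·τ = 27.01 × 523600 = 1.4142×10^7 mol.
M(t) = M_∞ + (M₀ − M_∞)·e^(−t/τ); t/τ = 461000/523600 = 0.8805, so e^(−t/τ) = 0.4146.
M(t) = 1.4142×10^7 − 5.597×10^6 × 0.4146 = 1.1822×10^7 mol.

1.18×10^7 mol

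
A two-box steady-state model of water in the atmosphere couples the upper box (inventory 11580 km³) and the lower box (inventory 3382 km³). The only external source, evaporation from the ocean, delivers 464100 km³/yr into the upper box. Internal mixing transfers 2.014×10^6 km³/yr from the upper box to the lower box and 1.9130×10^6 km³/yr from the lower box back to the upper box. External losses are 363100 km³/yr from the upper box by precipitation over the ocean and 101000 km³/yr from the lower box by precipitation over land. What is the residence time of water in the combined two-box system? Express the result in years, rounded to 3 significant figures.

0.0322 yr

Treat the two boxes together as one reservoir: the mixing fluxes between them are internal recycling, so τ = ΣM / Σ(external losses).
M_total = 11580 + 3382 = 14962 km³.
ΣF_external_out = 363100 + 101000 = 464100 km³/yr.
τ = M_total / ΣF_ext = 14962 / 464100 = 0.03224 yr.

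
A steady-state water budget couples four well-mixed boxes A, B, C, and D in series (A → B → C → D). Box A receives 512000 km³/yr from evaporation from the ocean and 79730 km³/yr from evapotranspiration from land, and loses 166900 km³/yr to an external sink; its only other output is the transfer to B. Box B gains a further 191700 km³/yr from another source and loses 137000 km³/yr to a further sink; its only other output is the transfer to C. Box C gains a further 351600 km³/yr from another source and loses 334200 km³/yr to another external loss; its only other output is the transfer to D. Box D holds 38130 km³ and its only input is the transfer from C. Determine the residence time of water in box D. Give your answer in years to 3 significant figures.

Box A: F(A→B) = (512000 + 79730) − 166900 = 424830 km³/yr.
Box B: F(B→C) = (424830 + 191700) − 137000 = 479530 km³/yr.
Box C: F(C→D) = (479530 + 351600) − 334200 = 496930 km³/yr.
Box D throughput = its input = 496930 km³/yr; τ = 38130 / 496930 = 0.07673 yr.

0.0767 yr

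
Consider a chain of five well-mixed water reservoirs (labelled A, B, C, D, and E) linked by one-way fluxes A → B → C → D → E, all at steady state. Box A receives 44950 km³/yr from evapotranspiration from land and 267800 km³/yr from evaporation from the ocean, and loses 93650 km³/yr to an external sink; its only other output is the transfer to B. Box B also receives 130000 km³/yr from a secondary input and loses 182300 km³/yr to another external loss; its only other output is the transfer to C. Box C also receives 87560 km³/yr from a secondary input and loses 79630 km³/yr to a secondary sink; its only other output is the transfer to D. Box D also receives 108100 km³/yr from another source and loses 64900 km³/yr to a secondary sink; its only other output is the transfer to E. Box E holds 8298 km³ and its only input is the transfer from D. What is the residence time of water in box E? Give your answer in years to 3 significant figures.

Box A: F(A→B) = (44950 + 267800) − 93650 = 219100 km³/yr.
Box B: F(B→C) = (219100 + 130000) − 182300 = 166800 km³/yr.
Box C: F(C→D) = (166800 + 87560) − 79630 = 174730 km³/yr.
Box D: F(D→E) = (174730 + 108100) − 64900 = 217930 km³/yr.
Box E throughput = its input = 217930 km³/yr; τ = 8298 / 217930 = 0.03808 yr.

0.0381 yr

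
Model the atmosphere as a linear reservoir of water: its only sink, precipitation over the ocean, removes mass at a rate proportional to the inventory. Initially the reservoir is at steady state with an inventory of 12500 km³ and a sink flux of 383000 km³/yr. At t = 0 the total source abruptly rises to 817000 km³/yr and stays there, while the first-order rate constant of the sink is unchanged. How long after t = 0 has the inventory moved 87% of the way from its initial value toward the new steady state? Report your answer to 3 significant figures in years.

0.0666 yr

τ = M₀/F₀ = 12500/383000 = 0.03264 yr.
The remaining gap fraction is e^(−t/τ); 87% covered ⇒ e^(−t/τ) = 0.130.
t = −τ ln(0.130) = 0.03264 × 2.040 = 0.06659 yr.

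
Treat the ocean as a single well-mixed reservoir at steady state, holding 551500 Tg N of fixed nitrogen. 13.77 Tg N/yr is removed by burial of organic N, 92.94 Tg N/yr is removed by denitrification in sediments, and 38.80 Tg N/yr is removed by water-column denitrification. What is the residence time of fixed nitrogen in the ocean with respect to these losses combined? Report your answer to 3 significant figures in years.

3790 yr

Total removal = 13.77 + 92.94 + 38.80 = 145.51 Tg N/yr.
τ = M / ΣF_out = 551500 / 145.51 = 3790 yr.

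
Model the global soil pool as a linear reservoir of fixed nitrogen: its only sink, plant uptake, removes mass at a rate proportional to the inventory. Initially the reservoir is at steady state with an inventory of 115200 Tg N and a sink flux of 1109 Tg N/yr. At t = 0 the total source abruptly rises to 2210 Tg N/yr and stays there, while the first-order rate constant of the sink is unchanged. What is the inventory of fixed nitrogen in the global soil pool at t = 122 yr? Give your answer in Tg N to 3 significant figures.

Residence time τ = M₀/F₀ = 103.9 yr. The eventual steady state is M_∞ = M₀·(F₁/F₀) = 115200 × 2210/1109 = 229570 Tg N.
The anomaly ΔM(t) = M(t) − M_∞ decays as ΔM₀·e^(−t/τ) with ΔM₀ = 115200 − 229570 = −114400 Tg N.
At t = 122 yr, e^(−t/τ) = e^(−1.174) = 0.3090, so ΔM = −35340 Tg N and M = 229570 − 35340 = 194230 Tg N.

194000 Tg N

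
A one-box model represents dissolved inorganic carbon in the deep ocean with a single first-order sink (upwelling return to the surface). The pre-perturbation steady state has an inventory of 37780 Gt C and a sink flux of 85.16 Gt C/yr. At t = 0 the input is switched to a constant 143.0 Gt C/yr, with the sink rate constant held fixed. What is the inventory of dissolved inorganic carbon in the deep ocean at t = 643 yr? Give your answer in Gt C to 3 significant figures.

Residence time τ = M₀/F₀ = 443.6 yr. The eventual steady state is M_∞ = M₀·(F₁/F₀) = 37780 × 143.0/85.16 = 63440 Gt C.
The anomaly ΔM(t) = M(t) − M_∞ decays as ΔM₀·e^(−t/τ) with ΔM₀ = 37780 − 63440 = −25660 Gt C.
At t = 643 yr, e^(−t/τ) = e^(−1.449) = 0.2347, so ΔM = −6023 Gt C and M = 63440 − 6023 = 57417 Gt C.

57400 Gt C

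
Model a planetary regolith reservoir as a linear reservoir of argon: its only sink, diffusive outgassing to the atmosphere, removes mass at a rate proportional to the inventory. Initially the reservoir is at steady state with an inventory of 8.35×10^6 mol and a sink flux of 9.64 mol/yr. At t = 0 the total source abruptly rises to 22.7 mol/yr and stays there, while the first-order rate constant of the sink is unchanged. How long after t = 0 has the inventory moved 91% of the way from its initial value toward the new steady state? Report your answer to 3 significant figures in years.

2.09×10^6 yr

τ = M₀/F₀ = 8.35×10^6/9.64 = 866200 yr.
The remaining gap fraction is e^(−t/τ); 91% covered ⇒ e^(−t/τ) = 0.0900.
t = −τ ln(0.0900) = 866200 × 2.408 = 2.086×10^6 yr.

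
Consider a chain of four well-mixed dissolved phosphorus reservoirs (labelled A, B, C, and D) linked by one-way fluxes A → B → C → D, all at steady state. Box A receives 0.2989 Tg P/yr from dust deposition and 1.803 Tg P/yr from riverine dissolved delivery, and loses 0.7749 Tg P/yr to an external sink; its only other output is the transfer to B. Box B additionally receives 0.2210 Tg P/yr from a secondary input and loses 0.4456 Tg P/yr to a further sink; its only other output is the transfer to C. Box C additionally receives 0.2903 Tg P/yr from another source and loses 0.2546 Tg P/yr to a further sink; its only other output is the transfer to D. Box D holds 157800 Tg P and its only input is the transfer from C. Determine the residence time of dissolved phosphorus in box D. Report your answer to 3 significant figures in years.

Box A: F(A→B) = (0.2989 + 1.803) − 0.7749 = 1.3270 Tg P/yr.
Box B: F(B→C) = (1.3270 + 0.2210) − 0.4456 = 1.1024 Tg P/yr.
Box C: F(C→D) = (1.1024 + 0.2903) − 0.2546 = 1.1381 Tg P/yr.
Box D throughput = its input = 1.1381 Tg P/yr; τ = 157800 / 1.1381 = 138700 yr.

139000 yr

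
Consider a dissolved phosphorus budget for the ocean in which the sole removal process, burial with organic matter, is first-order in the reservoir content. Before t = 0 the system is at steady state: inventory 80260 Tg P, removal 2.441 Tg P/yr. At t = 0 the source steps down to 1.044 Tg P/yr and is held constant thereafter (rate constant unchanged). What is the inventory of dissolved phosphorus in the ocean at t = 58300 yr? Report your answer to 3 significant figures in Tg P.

The sink rate constant is k = F₀/M₀ = 2.441/80260 = 3.041×10^-5 yr⁻¹.
Solving dM/dt = F₁ − kM with M(0) = M₀ gives M(t) = F₁/k + (M₀ − F₁/k)·e^(−kt).
F₁/k = 1.044/3.041×10^-5 = 34327 Tg P; kt = 3.041×10^-5 × 58300 = 1.773, e^(−kt) = 0.1698.
M(58300) = 34327 + (80260 − 34327) × 0.1698 = 34327 + 7800 = 42126 Tg P.

42100 Tg P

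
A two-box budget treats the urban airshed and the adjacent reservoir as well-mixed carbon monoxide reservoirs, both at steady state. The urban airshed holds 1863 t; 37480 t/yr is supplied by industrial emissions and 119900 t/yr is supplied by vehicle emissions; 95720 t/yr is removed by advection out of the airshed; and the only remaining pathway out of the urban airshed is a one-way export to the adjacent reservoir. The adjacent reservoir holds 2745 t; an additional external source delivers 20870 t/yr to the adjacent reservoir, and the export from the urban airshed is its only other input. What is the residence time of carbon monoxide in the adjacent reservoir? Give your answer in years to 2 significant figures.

Balance the urban airshed: ΣF_in = 37480 + 119900 = 157380 t/yr.
Export to the adjacent reservoir = ΣF_in − (95720) = 61660 t/yr.
Total input to the adjacent reservoir = 61660 + 20870 = 82530 t/yr; at steady state this equals its total output.
τ = M / F = 2745 / 82530 = 0.03326 yr.

0.033 yr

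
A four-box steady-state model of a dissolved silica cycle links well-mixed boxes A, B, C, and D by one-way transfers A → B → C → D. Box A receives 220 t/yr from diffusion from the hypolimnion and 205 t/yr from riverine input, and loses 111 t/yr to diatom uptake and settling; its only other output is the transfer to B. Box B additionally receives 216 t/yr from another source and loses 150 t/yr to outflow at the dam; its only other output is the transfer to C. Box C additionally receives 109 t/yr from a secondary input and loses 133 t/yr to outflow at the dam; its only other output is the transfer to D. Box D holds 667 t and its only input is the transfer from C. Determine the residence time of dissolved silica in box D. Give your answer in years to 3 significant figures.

1.87 yr

Box A: F(A→B) = (220 + 205) − 111 = 314.00 t/yr.
Box B: F(B→C) = (314.00 + 216) − 150 = 380.00 t/yr.
Box C: F(C→D) = (380.00 + 109) − 133 = 356.00 t/yr.
Box D throughput = its input = 356.00 t/yr; τ = 667 / 356.00 = 1.874 yr.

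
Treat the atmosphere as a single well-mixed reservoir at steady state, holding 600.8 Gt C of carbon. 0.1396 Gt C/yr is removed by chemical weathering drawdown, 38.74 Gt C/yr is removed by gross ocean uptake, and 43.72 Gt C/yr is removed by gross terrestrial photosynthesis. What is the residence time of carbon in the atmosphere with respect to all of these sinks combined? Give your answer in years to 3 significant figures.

7.27 yr

Total removal flux = 0.1396 + 38.74 + 43.72 = 82.600 Gt C/yr.
τ = M / ΣF_out = 600.8 / 82.600 = 7.274 yr.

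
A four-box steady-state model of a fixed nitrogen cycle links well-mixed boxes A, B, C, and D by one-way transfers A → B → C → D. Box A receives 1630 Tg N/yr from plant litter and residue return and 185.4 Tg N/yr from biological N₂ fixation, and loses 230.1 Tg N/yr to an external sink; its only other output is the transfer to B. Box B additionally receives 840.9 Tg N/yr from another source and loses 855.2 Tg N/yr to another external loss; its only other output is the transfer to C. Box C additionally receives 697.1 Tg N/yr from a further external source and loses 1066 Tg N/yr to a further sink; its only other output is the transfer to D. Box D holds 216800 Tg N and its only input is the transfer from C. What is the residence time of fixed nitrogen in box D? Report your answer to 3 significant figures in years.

Box A: F(A→B) = (1630 + 185.4) − 230.1 = 1585.3 Tg N/yr.
Box B: F(B→C) = (1585.3 + 840.9) − 855.2 = 1571.0 Tg N/yr.
Box C: F(C→D) = (1571.0 + 697.1) − 1066 = 1202.1 Tg N/yr.
Box D throughput = its input = 1202.1 Tg N/yr; τ = 216800 / 1202.1 = 180.4 yr.

180 yr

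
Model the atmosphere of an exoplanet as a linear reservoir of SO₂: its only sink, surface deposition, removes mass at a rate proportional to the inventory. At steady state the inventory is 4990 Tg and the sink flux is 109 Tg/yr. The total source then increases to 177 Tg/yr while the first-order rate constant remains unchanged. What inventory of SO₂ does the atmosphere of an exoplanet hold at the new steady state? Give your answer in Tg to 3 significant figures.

8100 Tg

Rate constant k = F/M = 109 / 4990 = 0.02184 yr⁻¹.
At the new steady state, source = k·M_new ⇒ M_new = 177 / 0.02184 = 8103 Tg.
(Equivalently M_new = M × F_new/F_old = 4990 × 177/109.)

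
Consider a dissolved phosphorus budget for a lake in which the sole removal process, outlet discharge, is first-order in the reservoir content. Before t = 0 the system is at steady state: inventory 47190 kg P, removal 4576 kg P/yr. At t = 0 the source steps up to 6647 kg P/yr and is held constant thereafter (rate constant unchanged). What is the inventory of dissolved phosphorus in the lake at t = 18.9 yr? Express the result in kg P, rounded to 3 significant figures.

τ = M₀/F₀ = 47190/4576 = 10.31 yr; rate constant k = 1/τ.
New steady state M_∞ = F₁/k = F₁·τ = 6647 × 10.31 = 68547 kg P.
M(t) = M_∞ + (M₀ − M_∞)·e^(−t/τ); t/τ = 18.9/10.31 = 1.833, so e^(−t/τ) = 0.1600.
M(t) = 68547 − 21360 × 0.1600 = 65131 kg P.

65100 kg P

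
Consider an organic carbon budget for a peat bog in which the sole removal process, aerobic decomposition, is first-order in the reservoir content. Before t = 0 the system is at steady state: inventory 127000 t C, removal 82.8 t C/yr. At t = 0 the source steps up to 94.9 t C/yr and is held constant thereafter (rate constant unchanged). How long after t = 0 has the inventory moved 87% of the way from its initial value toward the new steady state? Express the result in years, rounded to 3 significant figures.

3130 yr

τ = M₀/F₀ = 127000/82.8 = 1534 yr.
The remaining gap fraction is e^(−t/τ); 87% covered ⇒ e^(−t/τ) = 0.130.
t = −τ ln(0.130) = 1534 × 2.040 = 3129 yr.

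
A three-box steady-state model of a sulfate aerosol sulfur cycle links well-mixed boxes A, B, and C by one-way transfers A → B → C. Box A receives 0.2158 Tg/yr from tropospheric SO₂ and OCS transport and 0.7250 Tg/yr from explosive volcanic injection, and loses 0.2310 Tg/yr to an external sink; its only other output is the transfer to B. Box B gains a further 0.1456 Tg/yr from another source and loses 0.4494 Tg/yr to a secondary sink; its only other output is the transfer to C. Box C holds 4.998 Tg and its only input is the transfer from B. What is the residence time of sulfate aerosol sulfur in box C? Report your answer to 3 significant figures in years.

12.3 yr

Box A: F(A→B) = (0.2158 + 0.7250) − 0.2310 = 0.70980 Tg/yr.
Box B: F(B→C) = (0.70980 + 0.1456) − 0.4494 = 0.40600 Tg/yr.
Box C throughput = its input = 0.40600 Tg/yr; τ = 4.998 / 0.40600 = 12.31 yr.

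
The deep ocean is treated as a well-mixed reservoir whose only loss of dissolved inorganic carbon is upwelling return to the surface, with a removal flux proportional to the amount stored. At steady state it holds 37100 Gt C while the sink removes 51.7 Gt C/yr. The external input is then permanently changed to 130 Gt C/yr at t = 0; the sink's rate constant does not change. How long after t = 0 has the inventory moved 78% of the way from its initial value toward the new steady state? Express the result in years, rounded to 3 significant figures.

τ = M₀/F₀ = 37100/51.7 = 717.6 yr.
The remaining gap fraction is e^(−t/τ); 78% covered ⇒ e^(−t/τ) = 0.220.
t = −τ ln(0.220) = 717.6 × 1.514 = 1087 yr.

1090 yr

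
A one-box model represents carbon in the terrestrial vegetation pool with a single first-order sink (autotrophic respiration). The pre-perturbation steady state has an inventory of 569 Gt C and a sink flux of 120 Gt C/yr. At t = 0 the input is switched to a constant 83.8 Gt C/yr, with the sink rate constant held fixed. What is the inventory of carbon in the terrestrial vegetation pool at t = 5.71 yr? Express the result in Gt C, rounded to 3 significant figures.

Residence time τ = M₀/F₀ = 4.742 yr. The eventual steady state is M_∞ = M₀·(F₁/F₀) = 569 × 83.8/120 = 397.35 Gt C.
The anomaly ΔM(t) = M(t) − M_∞ decays as ΔM₀·e^(−t/τ) with ΔM₀ = 569 − 397.35 = 171.6 Gt C.
At t = 5.71 yr, e^(−t/τ) = e^(−1.204) = 0.2999, so ΔM = 51.48 Gt C and M = 397.35 + 51.48 = 448.83 Gt C.

449 Gt C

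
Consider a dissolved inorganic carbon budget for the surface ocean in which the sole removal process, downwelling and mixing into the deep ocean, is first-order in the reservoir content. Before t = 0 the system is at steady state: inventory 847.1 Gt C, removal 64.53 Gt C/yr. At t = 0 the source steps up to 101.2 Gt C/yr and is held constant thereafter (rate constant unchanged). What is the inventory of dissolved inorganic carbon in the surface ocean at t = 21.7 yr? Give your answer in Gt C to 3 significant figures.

1240 Gt C

τ = M₀/F₀ = 847.1/64.53 = 13.13 yr; rate constant k = 1/τ.
New steady state M_∞ = F₁/k = F₁·τ = 101.2 × 13.13 = 1328.5 Gt C.
M(t) = M_∞ + (M₀ − M_∞)·e^(−t/τ); t/τ = 21.7/13.13 = 1.653, so e^(−t/τ) = 0.1915.
M(t) = 1328.5 − 481.4 × 0.1915 = 1236.3 Gt C.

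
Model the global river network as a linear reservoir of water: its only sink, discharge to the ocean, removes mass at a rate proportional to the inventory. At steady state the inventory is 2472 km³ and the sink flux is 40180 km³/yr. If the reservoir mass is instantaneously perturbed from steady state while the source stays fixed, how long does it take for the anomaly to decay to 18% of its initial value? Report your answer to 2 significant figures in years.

For a linear reservoir the anomaly decays as exp(−t/τ) with τ = M/F = 2472/40180 = 0.06152 yr.
exp(−t/τ) = 0.18 ⇒ t = −τ ln(0.18) = 0.06152 × 1.715 = 0.1055 yr.

0.11 yr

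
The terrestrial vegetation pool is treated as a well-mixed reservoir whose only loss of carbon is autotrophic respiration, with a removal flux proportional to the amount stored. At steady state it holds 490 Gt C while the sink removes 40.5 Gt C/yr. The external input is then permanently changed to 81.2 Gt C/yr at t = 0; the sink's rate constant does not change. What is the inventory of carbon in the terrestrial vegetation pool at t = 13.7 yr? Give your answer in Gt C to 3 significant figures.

824 Gt C

Residence time τ = M₀/F₀ = 12.10 yr. The eventual steady state is M_∞ = M₀·(F₁/F₀) = 490 × 81.2/40.5 = 982.42 Gt C.
The anomaly ΔM(t) = M(t) − M_∞ decays as ΔM₀·e^(−t/τ) with ΔM₀ = 490 − 982.42 = −492.4 Gt C.
At t = 13.7 yr, e^(−t/τ) = e^(−1.132) = 0.3223, so ΔM = −158.7 Gt C and M = 982.42 − 158.7 = 823.72 Gt C.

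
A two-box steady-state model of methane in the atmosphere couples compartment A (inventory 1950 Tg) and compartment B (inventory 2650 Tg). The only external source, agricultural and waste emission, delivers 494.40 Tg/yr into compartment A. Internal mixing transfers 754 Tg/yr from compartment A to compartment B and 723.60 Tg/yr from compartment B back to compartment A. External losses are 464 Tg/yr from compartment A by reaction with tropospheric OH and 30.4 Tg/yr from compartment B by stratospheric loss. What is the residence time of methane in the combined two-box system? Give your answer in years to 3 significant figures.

Treat the two boxes together as one reservoir: the mixing fluxes between them are internal recycling, so τ = ΣM / Σ(external losses).
M_total = 1950 + 2650 = 4600.0 Tg.
ΣF_external_out = 464 + 30.4 = 494.40 Tg/yr.
τ = M_total / ΣF_ext = 4600.0 / 494.40 = 9.304 yr.

9.30 yr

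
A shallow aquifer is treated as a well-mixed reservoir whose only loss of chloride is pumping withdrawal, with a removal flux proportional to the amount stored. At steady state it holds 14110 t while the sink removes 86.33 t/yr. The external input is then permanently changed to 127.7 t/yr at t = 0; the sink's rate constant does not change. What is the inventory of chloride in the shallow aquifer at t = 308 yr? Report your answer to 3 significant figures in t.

τ = M₀/F₀ = 14110/86.33 = 163.4 yr; rate constant k = 1/τ.
New steady state M_∞ = F₁/k = F₁·τ = 127.7 × 163.4 = 20872 t.
M(t) = M_∞ + (M₀ − M_∞)·e^(−t/τ); t/τ = 308/163.4 = 1.884, so e^(−t/τ) = 0.1519.
M(t) = 20872 − 6762 × 0.1519 = 19844 t.

19800 t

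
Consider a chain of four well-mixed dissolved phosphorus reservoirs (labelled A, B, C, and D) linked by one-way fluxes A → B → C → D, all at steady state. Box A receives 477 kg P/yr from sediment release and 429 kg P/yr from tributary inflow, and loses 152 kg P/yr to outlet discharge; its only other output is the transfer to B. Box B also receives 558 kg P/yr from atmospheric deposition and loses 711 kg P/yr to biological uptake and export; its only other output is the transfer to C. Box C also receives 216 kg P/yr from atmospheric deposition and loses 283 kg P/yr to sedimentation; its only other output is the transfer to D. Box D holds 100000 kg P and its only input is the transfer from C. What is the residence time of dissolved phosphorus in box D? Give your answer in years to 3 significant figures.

Box A: F(A→B) = (477 + 429) − 152 = 754.00 kg P/yr.
Box B: F(B→C) = (754.00 + 558) − 711 = 601.00 kg P/yr.
Box C: F(C→D) = (601.00 + 216) − 283 = 534.00 kg P/yr.
Box D throughput = its input = 534.00 kg P/yr; τ = 100000 / 534.00 = 187.3 yr.

187 yr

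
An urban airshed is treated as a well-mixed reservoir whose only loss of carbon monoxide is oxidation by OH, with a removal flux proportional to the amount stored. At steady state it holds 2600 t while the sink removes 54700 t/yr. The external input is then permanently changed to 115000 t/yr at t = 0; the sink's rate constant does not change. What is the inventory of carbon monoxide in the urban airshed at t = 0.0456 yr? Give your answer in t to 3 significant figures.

4370 t

τ = M₀/F₀ = 2600/54700 = 0.04753 yr; rate constant k = 1/τ.
New steady state M_∞ = F₁/k = F₁·τ = 115000 × 0.04753 = 5466.2 t.
M(t) = M_∞ + (M₀ − M_∞)·e^(−t/τ); t/τ = 0.0456/0.04753 = 0.9594, so e^(−t/τ) = 0.3831.
M(t) = 5466.2 − 2866 × 0.3831 = 4368.0 t.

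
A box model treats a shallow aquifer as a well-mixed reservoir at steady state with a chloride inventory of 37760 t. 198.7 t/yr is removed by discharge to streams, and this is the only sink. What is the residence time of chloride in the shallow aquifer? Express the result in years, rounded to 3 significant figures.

190 yr

τ = M / F = 37760 / 198.7 = 190.0 yr.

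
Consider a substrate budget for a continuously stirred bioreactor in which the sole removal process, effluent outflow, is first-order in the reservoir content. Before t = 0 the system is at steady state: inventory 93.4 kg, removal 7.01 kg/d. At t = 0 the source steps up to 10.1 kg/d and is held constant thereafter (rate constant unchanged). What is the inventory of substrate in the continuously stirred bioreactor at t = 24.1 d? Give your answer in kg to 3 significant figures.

τ = M₀/F₀ = 93.4/7.01 = 13.32 d; rate constant k = 1/τ.
New steady state M_∞ = F₁/k = F₁·τ = 10.1 × 13.32 = 134.57 kg.
M(t) = M_∞ + (M₀ − M_∞)·e^(−t/τ); t/τ = 24.1/13.32 = 1.809, so e^(−t/τ) = 0.1639.
M(t) = 134.57 − 41.17 × 0.1639 = 127.82 kg.

128 kg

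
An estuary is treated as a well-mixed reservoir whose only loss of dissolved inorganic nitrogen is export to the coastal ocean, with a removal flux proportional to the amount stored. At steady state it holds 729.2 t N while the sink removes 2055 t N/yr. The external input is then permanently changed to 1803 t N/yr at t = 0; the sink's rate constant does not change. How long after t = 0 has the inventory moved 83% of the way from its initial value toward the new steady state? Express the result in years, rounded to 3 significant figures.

τ = M₀/F₀ = 729.2/2055 = 0.3548 yr.
The remaining gap fraction is e^(−t/τ); 83% covered ⇒ e^(−t/τ) = 0.170.
t = −τ ln(0.170) = 0.3548 × 1.772 = 0.6288 yr.

0.629 yr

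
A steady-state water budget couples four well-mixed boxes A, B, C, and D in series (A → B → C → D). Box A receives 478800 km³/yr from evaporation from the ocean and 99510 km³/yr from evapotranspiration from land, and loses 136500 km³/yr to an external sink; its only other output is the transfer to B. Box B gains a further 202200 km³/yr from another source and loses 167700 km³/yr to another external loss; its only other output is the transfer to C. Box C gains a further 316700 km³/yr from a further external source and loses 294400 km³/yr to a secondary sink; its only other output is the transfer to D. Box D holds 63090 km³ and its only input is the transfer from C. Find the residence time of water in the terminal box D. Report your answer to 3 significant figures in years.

0.127 yr

Box A: F(A→B) = (478800 + 99510) − 136500 = 441810 km³/yr.
Box B: F(B→C) = (441810 + 202200) − 167700 = 476310 km³/yr.
Box C: F(C→D) = (476310 + 316700) − 294400 = 498610 km³/yr.
Box D throughput = its input = 498610 km³/yr; τ = 63090 / 498610 = 0.1265 yr.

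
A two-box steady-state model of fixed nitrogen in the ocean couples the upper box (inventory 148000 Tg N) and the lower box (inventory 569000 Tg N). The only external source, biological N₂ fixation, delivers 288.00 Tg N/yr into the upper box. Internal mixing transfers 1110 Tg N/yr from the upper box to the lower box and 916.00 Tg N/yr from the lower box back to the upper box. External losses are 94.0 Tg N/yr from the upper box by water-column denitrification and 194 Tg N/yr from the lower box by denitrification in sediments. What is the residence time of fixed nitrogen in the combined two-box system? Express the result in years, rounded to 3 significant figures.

For the system as a whole, the A↔B exchange is internal and contributes nothing to the throughput; only the external sinks remove mass.
M_total = 148000 + 569000 = 717000 Tg N.
ΣF_external_out = 94.0 + 194 = 288.00 Tg N/yr.
τ = M_total / ΣF_ext = 717000 / 288.00 = 2490 yr.

2490 yr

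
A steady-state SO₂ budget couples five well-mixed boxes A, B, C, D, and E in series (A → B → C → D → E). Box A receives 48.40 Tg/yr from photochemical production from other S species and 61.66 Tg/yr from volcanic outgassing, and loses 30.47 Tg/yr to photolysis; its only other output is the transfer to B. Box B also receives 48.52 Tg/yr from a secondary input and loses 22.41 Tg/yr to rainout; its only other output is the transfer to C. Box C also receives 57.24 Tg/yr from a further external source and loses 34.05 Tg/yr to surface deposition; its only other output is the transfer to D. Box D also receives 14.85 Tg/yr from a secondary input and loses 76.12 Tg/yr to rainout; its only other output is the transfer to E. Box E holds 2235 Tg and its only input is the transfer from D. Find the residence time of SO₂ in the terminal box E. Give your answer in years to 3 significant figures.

33.1 yr

Box A: F(A→B) = (48.40 + 61.66) − 30.47 = 79.590 Tg/yr.
Box B: F(B→C) = (79.590 + 48.52) − 22.41 = 105.70 Tg/yr.
Box C: F(C→D) = (105.70 + 57.24) − 34.05 = 128.89 Tg/yr.
Box D: F(D→E) = (128.89 + 14.85) − 76.12 = 67.620 Tg/yr.
Box E throughput = its input = 67.620 Tg/yr; τ = 2235 / 67.620 = 33.05 yr.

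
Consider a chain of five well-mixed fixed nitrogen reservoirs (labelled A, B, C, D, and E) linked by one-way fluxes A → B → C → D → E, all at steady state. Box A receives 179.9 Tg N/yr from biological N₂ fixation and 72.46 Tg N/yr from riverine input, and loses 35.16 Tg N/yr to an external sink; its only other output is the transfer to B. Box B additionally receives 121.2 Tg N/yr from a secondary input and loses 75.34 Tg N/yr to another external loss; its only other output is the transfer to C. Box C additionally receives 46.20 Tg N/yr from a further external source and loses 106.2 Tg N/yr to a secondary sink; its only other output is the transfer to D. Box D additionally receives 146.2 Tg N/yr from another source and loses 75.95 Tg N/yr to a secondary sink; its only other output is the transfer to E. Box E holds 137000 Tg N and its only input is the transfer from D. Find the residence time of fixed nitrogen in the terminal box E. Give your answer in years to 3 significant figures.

Box A: F(A→B) = (179.9 + 72.46) − 35.16 = 217.20 Tg N/yr.
Box B: F(B→C) = (217.20 + 121.2) − 75.34 = 263.06 Tg N/yr.
Box C: F(C→D) = (263.06 + 46.20) − 106.2 = 203.06 Tg N/yr.
Box D: F(D→E) = (203.06 + 146.2) − 75.95 = 273.31 Tg N/yr.
Box E throughput = its input = 273.31 Tg N/yr; τ = 137000 / 273.31 = 501.3 yr.

501 yr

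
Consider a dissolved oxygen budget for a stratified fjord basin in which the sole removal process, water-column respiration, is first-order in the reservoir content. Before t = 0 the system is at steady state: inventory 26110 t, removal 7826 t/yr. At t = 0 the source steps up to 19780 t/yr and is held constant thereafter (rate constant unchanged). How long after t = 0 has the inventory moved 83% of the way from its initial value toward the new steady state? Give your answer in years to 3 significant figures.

5.91 yr

τ = M₀/F₀ = 26110/7826 = 3.336 yr.
The remaining gap fraction is e^(−t/τ); 83% covered ⇒ e^(−t/τ) = 0.170.
t = −τ ln(0.170) = 3.336 × 1.772 = 5.912 yr.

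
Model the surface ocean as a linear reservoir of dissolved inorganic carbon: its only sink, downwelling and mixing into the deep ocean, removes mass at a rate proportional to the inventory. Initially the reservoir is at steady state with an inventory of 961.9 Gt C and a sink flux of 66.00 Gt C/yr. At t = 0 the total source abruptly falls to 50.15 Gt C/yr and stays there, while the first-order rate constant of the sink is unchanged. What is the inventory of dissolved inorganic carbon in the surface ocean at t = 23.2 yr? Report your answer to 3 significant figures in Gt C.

The sink rate constant is k = F₀/M₀ = 66.00/961.9 = 0.06861 yr⁻¹.
Solving dM/dt = F₁ − kM with M(0) = M₀ gives M(t) = F₁/k + (M₀ − F₁/k)·e^(−kt).
F₁/k = 50.15/0.06861 = 730.90 Gt C; kt = 0.06861 × 23.2 = 1.592, e^(−kt) = 0.2035.
M(23.2) = 730.90 + (961.9 − 730.90) × 0.2035 = 730.90 + 47.02 = 777.92 Gt C.

778 Gt C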